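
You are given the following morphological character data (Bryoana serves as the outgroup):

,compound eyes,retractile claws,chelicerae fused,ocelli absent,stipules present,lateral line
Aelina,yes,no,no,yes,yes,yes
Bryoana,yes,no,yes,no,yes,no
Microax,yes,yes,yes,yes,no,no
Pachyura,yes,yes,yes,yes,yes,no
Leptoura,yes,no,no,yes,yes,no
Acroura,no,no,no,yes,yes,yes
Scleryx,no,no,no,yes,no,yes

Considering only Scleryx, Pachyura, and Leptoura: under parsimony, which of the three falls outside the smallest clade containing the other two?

Character polarity is set by the outgroup: the derived state is whichever differs from the outgroup's state, so for compound eyes, chelicerae fused, stipules present the derived state is 'no', and for the remaining characters it is 'yes'.
compound eyes: derived state 'no' in Acroura and Scleryx only — synapomorphy for {Acroura, Scleryx}.
Only Microax and Pachyura show the derived state 'yes' for retractile claws, supporting them as a clade.
chelicerae fused: derived state 'no' in Acroura, Aelina, Leptoura, and Scleryx only — synapomorphy for {Acroura, Aelina, Leptoura, Scleryx}.
ocelli absent (derived state 'yes') is shared by all ingroup taxa — unites the whole ingroup.
stipules present (state 'no') occurs in Microax and Scleryx but conflicts with the nesting implied by the other characters — most parsimoniously interpreted as homoplasy.
lateral line (derived state 'yes') is shared by Acroura, Aelina, and Scleryx — a synapomorphy uniting that clade.
Most parsimonious ingroup topology: ((Leptoura,((Acroura,Scleryx),Aelina)),(Microax,Pachyura)).
Leptoura and Scleryx share a more recent common ancestor with each other than either does with Pachyura, so Pachyura is the least closely related of the three.

Pachyura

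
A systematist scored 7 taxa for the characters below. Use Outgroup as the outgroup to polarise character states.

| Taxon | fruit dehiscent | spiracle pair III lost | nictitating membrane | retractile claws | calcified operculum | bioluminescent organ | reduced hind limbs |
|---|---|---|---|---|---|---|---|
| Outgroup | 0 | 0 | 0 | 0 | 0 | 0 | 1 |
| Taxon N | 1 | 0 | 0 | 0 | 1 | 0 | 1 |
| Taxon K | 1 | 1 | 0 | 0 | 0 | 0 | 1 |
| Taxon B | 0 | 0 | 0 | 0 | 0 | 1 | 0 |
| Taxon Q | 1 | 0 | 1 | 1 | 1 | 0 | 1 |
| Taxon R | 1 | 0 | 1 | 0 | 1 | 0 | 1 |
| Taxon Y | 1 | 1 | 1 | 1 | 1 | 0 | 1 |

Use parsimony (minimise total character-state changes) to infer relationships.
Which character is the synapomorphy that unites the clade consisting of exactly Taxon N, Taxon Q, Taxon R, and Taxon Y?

Character polarity is set by the outgroup: the derived state is whichever differs from the outgroup's state, so for reduced hind limbs the derived state is '0', and for the remaining characters it is '1'.
fruit dehiscent: derived state '1' in Taxon K, Taxon N, Taxon Q, Taxon R, and Taxon Y only — synapomorphy for {Taxon K, Taxon N, Taxon Q, Taxon R, Taxon Y}.
spiracle pair III lost groups Taxon K and Taxon Y, which is incompatible with the clades supported by the remaining characters; treating it as convergent (homoplasy) costs fewer steps than any alternative tree.
nictitating membrane (derived state '1') is shared by Taxon Q, Taxon R, and Taxon Y — a synapomorphy uniting that clade.
retractile claws: derived state '1' in Taxon Q and Taxon Y only — synapomorphy for {Taxon Q, Taxon Y}.
calcified operculum (derived state '1') is shared by Taxon N, Taxon Q, Taxon R, and Taxon Y — a synapomorphy uniting that clade.
bioluminescent organ: derived state '1' in Taxon B only — an autapomorphy, so it tells us nothing about relationships among taxa.
reduced hind limbs: derived state '0' in Taxon B only — an autapomorphy, so it tells us nothing about relationships among taxa.
Most parsimonious ingroup topology: (((Taxon N,((Taxon Q,Taxon Y),Taxon R)),Taxon K),Taxon B).
The clade {Taxon N, Taxon Q, Taxon R, Taxon Y} is supported by calcified operculum: its derived state '1' occurs in exactly those taxa and in no other taxon (including the outgroup).

calcified operculum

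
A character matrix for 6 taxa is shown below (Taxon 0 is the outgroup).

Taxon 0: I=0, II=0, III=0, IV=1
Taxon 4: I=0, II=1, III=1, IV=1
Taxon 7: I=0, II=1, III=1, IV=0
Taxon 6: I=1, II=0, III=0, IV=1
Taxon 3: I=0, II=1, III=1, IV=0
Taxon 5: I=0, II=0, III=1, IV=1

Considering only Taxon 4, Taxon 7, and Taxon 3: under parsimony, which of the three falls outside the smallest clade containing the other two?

Character polarity is set by the outgroup: the derived state is whichever differs from the outgroup's state, so for IV the derived state is '0', and for the remaining characters it is '1'.
I: derived state '1' in Taxon 6 only — an autapomorphy, so it tells us nothing about relationships among taxa.
II: derived state '1' in Taxon 3, Taxon 4, and Taxon 7 only — synapomorphy for {Taxon 3, Taxon 4, Taxon 7}.
Only Taxon 3, Taxon 4, Taxon 5, and Taxon 7 show the derived state '1' for III, supporting them as a clade.
Only Taxon 3 and Taxon 7 show the derived state '0' for IV, supporting them as a clade.
Most parsimonious ingroup topology: (((Taxon 4,(Taxon 7,Taxon 3)),Taxon 5),Taxon 6).
Taxon 3 and Taxon 7 share a more recent common ancestor with each other than either does with Taxon 4, so Taxon 4 is the least closely related of the three.

Taxon 4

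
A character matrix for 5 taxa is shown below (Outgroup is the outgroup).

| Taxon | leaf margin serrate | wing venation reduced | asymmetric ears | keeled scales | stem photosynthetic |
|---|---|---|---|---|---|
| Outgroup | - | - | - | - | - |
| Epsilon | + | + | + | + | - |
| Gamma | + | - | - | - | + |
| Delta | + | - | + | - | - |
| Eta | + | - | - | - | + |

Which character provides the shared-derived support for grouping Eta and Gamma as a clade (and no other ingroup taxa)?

The outgroup has state '-' for every character, so '+' is the derived state throughout.
leaf margin serrate (derived state '+') is shared by all ingroup taxa — unites the whole ingroup.
wing venation reduced: derived state '+' in Epsilon only — an autapomorphy, so it tells us nothing about relationships among taxa.
asymmetric ears: derived state '+' in Delta and Epsilon only — synapomorphy for {Delta, Epsilon}.
keeled scales (derived state '+') is unique to Epsilon (autapomorphy; uninformative for grouping).
stem photosynthetic: derived state '+' in Eta and Gamma only — synapomorphy for {Eta, Gamma}.
Most parsimonious ingroup topology: ((Epsilon,Delta),(Gamma,Eta)).
The clade {Eta, Gamma} is supported by stem photosynthetic: its derived state '+' occurs in exactly those taxa and in no other taxon (including the outgroup).

stem photosynthetic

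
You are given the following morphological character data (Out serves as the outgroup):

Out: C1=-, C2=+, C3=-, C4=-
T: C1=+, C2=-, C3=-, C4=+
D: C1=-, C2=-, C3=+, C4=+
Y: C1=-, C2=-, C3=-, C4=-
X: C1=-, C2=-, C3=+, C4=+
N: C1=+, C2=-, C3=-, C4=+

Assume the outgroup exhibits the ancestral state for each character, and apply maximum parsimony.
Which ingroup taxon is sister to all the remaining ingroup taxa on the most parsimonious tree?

Y

Character polarity is set by the outgroup: the derived state is whichever differs from the outgroup's state, so for C2 the derived state is '-', and for the remaining characters it is '+'.
C1: derived state '+' in N and T only — synapomorphy for {N, T}.
C2 (derived state '-') is shared by all ingroup taxa — unites the whole ingroup.
C3: derived state '+' in D and X only — synapomorphy for {D, X}.
C4: derived state '+' in D, N, T, and X only — synapomorphy for {D, N, T, X}.
Most parsimonious ingroup topology: (((T,N),(D,X)),Y).
Y is sister to the clade containing all other ingroup taxa, so it is the earliest-diverging (most basal) ingroup lineage.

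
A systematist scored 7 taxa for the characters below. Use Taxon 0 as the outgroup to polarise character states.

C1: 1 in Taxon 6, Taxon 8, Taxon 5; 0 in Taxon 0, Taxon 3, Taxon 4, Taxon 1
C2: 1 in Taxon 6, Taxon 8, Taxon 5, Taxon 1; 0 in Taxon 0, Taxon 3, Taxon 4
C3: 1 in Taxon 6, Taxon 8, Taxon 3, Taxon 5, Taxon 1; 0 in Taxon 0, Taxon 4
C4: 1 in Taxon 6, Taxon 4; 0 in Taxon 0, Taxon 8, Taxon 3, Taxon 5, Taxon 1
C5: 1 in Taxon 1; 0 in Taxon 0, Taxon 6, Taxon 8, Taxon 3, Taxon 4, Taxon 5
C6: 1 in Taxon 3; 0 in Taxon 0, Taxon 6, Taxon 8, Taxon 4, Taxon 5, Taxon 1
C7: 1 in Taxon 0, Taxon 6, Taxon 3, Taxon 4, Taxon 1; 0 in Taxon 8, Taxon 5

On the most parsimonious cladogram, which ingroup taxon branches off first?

Character polarity is set by the outgroup: the derived state is whichever differs from the outgroup's state, so for C7 the derived state is '0', and for the remaining characters it is '1'.
C1: derived state '1' in Taxon 5, Taxon 6, and Taxon 8 only — synapomorphy for {Taxon 5, Taxon 6, Taxon 8}.
C2: derived state '1' in Taxon 1, Taxon 5, Taxon 6, and Taxon 8 only — synapomorphy for {Taxon 1, Taxon 5, Taxon 6, Taxon 8}.
Only Taxon 1, Taxon 3, Taxon 5, Taxon 6, and Taxon 8 show the derived state '1' for C3, supporting them as a clade.
C4 (state '1') occurs in Taxon 4 and Taxon 6 but conflicts with the nesting implied by the other characters — most parsimoniously interpreted as homoplasy.
C5: derived state '1' in Taxon 1 only — an autapomorphy, so it tells us nothing about relationships among taxa.
C6 (derived state '1') is unique to Taxon 3 (autapomorphy; uninformative for grouping).
C7: derived state '0' in Taxon 5 and Taxon 8 only — synapomorphy for {Taxon 5, Taxon 8}.
Most parsimonious ingroup topology: ((((Taxon 6,(Taxon 8,Taxon 5)),Taxon 1),Taxon 3),Taxon 4).
Taxon 4 is sister to the clade containing all other ingroup taxa, so it is the earliest-diverging (most basal) ingroup lineage.

Taxon 4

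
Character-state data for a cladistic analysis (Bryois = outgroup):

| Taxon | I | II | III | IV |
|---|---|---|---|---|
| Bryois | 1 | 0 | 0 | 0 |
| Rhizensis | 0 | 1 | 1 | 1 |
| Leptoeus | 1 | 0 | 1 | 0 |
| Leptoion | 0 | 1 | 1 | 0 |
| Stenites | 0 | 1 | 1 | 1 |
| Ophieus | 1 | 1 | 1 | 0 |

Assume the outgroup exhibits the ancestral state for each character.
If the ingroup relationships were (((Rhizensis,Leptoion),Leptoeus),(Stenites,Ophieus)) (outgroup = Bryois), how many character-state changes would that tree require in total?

Map each character onto (((Rhizensis,Leptoion),Leptoeus),(Stenites,Ophieus)) (rooted by Bryois) and count the minimum state changes it requires (Fitch parsimony):
I: 2; II: 2; III: 1; IV: 2.
Total tree length = 7.

7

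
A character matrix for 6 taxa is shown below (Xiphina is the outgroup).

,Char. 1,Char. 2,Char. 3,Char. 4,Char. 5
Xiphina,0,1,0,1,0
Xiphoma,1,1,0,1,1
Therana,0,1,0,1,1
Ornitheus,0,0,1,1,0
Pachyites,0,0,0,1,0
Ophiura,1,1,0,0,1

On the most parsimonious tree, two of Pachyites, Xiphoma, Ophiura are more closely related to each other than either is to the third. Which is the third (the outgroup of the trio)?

Pachyites

Character polarity is set by the outgroup: the derived state is whichever differs from the outgroup's state, so for Char. 2, Char. 4 the derived state is '0', and for the remaining characters it is '1'.
Only Ophiura and Xiphoma show the derived state '1' for Char. 1, supporting them as a clade.
Char. 2 (derived state '0') is shared by Ornitheus and Pachyites — a synapomorphy uniting that clade.
Char. 3: derived state '1' in Ornitheus only — an autapomorphy, so it tells us nothing about relationships among taxa.
Char. 4 (derived state '0') is unique to Ophiura (autapomorphy; uninformative for grouping).
Char. 5 (derived state '1') is shared by Ophiura, Therana, and Xiphoma — a synapomorphy uniting that clade.
Most parsimonious ingroup topology: (((Xiphoma,Ophiura),Therana),(Ornitheus,Pachyites)).
Xiphoma and Ophiura share a more recent common ancestor with each other than either does with Pachyites, so Pachyites is the least closely related of the three.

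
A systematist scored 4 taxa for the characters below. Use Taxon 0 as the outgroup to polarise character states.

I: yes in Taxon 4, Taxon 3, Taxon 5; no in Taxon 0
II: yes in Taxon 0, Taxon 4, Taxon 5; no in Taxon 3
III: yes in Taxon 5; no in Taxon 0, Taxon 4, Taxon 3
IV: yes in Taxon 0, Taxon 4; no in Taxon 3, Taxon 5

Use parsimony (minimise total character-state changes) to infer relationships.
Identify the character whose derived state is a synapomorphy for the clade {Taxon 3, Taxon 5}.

Character polarity is set by the outgroup: the derived state is whichever differs from the outgroup's state, so for II, IV the derived state is 'no', and for the remaining characters it is 'yes'.
All ingroup taxa share the derived state 'yes' for I; it defines the ingroup but does not resolve relationships within it.
II (derived state 'no') is unique to Taxon 3 (autapomorphy; uninformative for grouping).
III: derived state 'yes' in Taxon 5 only — an autapomorphy, so it tells us nothing about relationships among taxa.
IV: derived state 'no' in Taxon 3 and Taxon 5 only — synapomorphy for {Taxon 3, Taxon 5}.
Most parsimonious ingroup topology: (Taxon 4,(Taxon 3,Taxon 5)).
The clade {Taxon 3, Taxon 5} is supported by IV: its derived state 'no' occurs in exactly those taxa and in no other taxon (including the outgroup).

IV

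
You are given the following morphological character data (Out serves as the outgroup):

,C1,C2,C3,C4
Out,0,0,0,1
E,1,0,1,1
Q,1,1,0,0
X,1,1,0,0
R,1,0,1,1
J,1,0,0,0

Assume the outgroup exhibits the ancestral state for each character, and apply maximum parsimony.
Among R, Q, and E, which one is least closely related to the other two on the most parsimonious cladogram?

Q

Character polarity is set by the outgroup: the derived state is whichever differs from the outgroup's state, so for C4 the derived state is '0', and for the remaining characters it is '1'.
All ingroup taxa share the derived state '1' for C1; it defines the ingroup but does not resolve relationships within it.
C2 (derived state '1') is shared by Q and X — a synapomorphy uniting that clade.
Only E and R show the derived state '1' for C3, supporting them as a clade.
C4 (derived state '0') is shared by J, Q, and X — a synapomorphy uniting that clade.
Most parsimonious ingroup topology: ((E,R),((Q,X),J)).
R and E share a more recent common ancestor with each other than either does with Q, so Q is the least closely related of the three.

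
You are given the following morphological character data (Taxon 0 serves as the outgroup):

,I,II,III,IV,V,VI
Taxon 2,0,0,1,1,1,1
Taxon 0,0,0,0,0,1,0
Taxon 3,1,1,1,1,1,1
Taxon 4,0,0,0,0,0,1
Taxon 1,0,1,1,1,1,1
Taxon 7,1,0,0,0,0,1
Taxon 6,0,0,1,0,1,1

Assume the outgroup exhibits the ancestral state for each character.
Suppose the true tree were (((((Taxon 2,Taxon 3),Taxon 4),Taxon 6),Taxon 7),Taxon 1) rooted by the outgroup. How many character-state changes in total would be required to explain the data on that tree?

Map each character onto (((((Taxon 2,Taxon 3),Taxon 4),Taxon 6),Taxon 7),Taxon 1) (rooted by Taxon 0) and count the minimum state changes it requires (Fitch parsimony):
I: 2; II: 2; III: 3; IV: 2; V: 2; VI: 1.
Total tree length = 12.

12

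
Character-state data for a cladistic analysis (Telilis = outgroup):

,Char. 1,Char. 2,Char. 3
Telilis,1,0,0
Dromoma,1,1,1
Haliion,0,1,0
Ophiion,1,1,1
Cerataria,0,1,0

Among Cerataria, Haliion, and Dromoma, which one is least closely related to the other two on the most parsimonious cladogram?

Dromoma

Character polarity is set by the outgroup: the derived state is whichever differs from the outgroup's state, so for Char. 1 the derived state is '0', and for the remaining characters it is '1'.
Char. 1 (derived state '0') is shared by Cerataria and Haliion — a synapomorphy uniting that clade.
Char. 2 (derived state '1') is shared by all ingroup taxa — unites the whole ingroup.
Only Dromoma and Ophiion show the derived state '1' for Char. 3, supporting them as a clade.
Most parsimonious ingroup topology: ((Haliion,Cerataria),(Dromoma,Ophiion)).
Haliion and Cerataria share a more recent common ancestor with each other than either does with Dromoma, so Dromoma is the least closely related of the three.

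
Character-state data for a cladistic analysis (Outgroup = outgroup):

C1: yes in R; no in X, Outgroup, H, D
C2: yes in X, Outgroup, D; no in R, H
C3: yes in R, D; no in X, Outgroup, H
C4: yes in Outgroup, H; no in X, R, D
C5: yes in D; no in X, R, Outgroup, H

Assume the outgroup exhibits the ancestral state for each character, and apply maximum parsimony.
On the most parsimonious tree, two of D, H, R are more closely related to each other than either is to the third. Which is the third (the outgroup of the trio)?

H

Character polarity is set by the outgroup: the derived state is whichever differs from the outgroup's state, so for C2, C4 the derived state is 'no', and for the remaining characters it is 'yes'.
C1 (derived state 'yes') is unique to R (autapomorphy; uninformative for grouping).
C2 groups H and R, which is incompatible with the clades supported by the remaining characters; treating it as convergent (homoplasy) costs fewer steps than any alternative tree.
C3 (derived state 'yes') is shared by D and R — a synapomorphy uniting that clade.
Only D, R, and X show the derived state 'no' for C4, supporting them as a clade.
C5 (derived state 'yes') is unique to D (autapomorphy; uninformative for grouping).
Most parsimonious ingroup topology: ((X,(R,D)),H).
R and D share a more recent common ancestor with each other than either does with H, so H is the least closely related of the three.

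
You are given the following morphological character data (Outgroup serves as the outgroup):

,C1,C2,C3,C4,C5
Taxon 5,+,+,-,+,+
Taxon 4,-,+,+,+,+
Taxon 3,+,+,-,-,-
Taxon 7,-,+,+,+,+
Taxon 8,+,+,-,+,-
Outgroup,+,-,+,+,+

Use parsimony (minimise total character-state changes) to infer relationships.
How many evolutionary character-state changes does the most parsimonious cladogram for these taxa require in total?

Character polarity is set by the outgroup: the derived state is whichever differs from the outgroup's state, so for C1, C3, C4, C5 the derived state is '-', and for the remaining characters it is '+'.
Only Taxon 4 and Taxon 7 show the derived state '-' for C1, supporting them as a clade.
All ingroup taxa share the derived state '+' for C2; it defines the ingroup but does not resolve relationships within it.
C3 (derived state '-') is shared by Taxon 3, Taxon 5, and Taxon 8 — a synapomorphy uniting that clade.
C4 (derived state '-') is unique to Taxon 3 (autapomorphy; uninformative for grouping).
C5 (derived state '-') is shared by Taxon 3 and Taxon 8 — a synapomorphy uniting that clade.
Most parsimonious ingroup topology: ((Taxon 7,Taxon 4),((Taxon 3,Taxon 8),Taxon 5)).
Changes per character on this tree: C1: 1; C2: 1; C3: 1; C4: 1; C5: 1.
Total = 5.

5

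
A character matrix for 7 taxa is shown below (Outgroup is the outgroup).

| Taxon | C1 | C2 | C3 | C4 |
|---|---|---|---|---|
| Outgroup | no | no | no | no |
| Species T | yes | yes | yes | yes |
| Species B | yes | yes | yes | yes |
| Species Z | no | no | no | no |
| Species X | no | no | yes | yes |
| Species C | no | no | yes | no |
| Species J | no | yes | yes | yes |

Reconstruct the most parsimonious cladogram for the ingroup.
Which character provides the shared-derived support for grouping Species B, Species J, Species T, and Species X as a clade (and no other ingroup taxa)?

The outgroup has state 'no' for every character, so 'yes' is the derived state throughout.
C1 (derived state 'yes') is shared by Species B and Species T — a synapomorphy uniting that clade.
C2: derived state 'yes' in Species B, Species J, and Species T only — synapomorphy for {Species B, Species J, Species T}.
C3: derived state 'yes' in Species B, Species C, Species J, Species T, and Species X only — synapomorphy for {Species B, Species C, Species J, Species T, Species X}.
C4: derived state 'yes' in Species B, Species J, Species T, and Species X only — synapomorphy for {Species B, Species J, Species T, Species X}.
Most parsimonious ingroup topology: (((((Species T,Species B),Species J),Species X),Species C),Species Z).
The clade {Species B, Species J, Species T, Species X} is supported by C4: its derived state 'yes' occurs in exactly those taxa and in no other taxon (including the outgroup).

C4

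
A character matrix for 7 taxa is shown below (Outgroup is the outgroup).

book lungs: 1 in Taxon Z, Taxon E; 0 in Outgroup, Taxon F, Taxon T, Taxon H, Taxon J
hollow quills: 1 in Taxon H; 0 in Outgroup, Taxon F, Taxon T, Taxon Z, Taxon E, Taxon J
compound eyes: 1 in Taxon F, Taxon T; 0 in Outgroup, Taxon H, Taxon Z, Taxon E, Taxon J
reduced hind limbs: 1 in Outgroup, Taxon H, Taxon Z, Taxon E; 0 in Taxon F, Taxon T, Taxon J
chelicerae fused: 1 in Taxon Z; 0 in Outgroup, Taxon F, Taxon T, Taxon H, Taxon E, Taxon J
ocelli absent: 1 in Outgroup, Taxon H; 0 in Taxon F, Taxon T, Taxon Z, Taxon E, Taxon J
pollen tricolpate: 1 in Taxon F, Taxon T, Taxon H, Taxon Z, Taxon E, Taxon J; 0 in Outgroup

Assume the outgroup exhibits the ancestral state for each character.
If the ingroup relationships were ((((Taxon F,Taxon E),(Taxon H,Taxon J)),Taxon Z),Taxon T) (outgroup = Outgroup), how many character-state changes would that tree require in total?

Map each character onto ((((Taxon F,Taxon E),(Taxon H,Taxon J)),Taxon Z),Taxon T) (rooted by Outgroup) and count the minimum state changes it requires (Fitch parsimony):
book lungs: 2; hollow quills: 1; compound eyes: 2; reduced hind limbs: 3; chelicerae fused: 1; ocelli absent: 2; pollen tricolpate: 1.
Total tree length = 12.

12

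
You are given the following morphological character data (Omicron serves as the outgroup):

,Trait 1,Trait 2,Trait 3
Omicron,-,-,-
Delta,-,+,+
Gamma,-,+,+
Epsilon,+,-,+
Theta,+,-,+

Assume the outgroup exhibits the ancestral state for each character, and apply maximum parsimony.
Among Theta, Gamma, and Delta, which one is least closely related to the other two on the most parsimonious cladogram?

The outgroup has state '-' for every character, so '+' is the derived state throughout.
Trait 1: derived state '+' in Epsilon and Theta only — synapomorphy for {Epsilon, Theta}.
Trait 2: derived state '+' in Delta and Gamma only — synapomorphy for {Delta, Gamma}.
Trait 3 (derived state '+') is shared by all ingroup taxa — unites the whole ingroup.
Most parsimonious ingroup topology: ((Delta,Gamma),(Epsilon,Theta)).
Gamma and Delta share a more recent common ancestor with each other than either does with Theta, so Theta is the least closely related of the three.

Theta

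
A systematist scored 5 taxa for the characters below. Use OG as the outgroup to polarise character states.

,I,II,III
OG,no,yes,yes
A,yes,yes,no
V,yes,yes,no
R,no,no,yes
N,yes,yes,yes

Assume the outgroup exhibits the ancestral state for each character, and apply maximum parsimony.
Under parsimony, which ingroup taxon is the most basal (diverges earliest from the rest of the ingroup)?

Character polarity is set by the outgroup: the derived state is whichever differs from the outgroup's state, so for II, III the derived state is 'no', and for the remaining characters it is 'yes'.
Only A, N, and V show the derived state 'yes' for I, supporting them as a clade.
II: derived state 'no' in R only — an autapomorphy, so it tells us nothing about relationships among taxa.
Only A and V show the derived state 'no' for III, supporting them as a clade.
Most parsimonious ingroup topology: (((A,V),N),R).
R is sister to the clade containing all other ingroup taxa, so it is the earliest-diverging (most basal) ingroup lineage.

R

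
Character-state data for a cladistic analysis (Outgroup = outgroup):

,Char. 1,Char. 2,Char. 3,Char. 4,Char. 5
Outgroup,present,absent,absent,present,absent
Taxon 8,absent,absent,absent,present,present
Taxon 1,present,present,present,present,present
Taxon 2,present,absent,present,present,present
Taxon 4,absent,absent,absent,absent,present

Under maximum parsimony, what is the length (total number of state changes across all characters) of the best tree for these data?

5

Character polarity is set by the outgroup: the derived state is whichever differs from the outgroup's state, so for Char. 1, Char. 4 the derived state is 'absent', and for the remaining characters it is 'present'.
Char. 1: derived state 'absent' in Taxon 4 and Taxon 8 only — synapomorphy for {Taxon 4, Taxon 8}.
Char. 2: derived state 'present' in Taxon 1 only — an autapomorphy, so it tells us nothing about relationships among taxa.
Char. 3 (derived state 'present') is shared by Taxon 1 and Taxon 2 — a synapomorphy uniting that clade.
Char. 4: derived state 'absent' in Taxon 4 only — an autapomorphy, so it tells us nothing about relationships among taxa.
Char. 5 (derived state 'present') is shared by all ingroup taxa — unites the whole ingroup.
Most parsimonious ingroup topology: ((Taxon 8,Taxon 4),(Taxon 1,Taxon 2)).
Changes per character on this tree: Char. 1: 1; Char. 2: 1; Char. 3: 1; Char. 4: 1; Char. 5: 1.
Total = 5.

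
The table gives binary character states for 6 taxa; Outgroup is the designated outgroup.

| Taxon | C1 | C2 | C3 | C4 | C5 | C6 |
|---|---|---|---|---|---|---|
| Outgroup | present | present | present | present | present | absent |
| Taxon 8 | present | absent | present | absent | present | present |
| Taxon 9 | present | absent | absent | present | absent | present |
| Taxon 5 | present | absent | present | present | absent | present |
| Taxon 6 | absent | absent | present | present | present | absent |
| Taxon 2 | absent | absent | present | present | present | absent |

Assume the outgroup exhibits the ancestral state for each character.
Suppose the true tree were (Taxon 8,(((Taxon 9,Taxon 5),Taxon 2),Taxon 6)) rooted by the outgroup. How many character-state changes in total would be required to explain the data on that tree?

Map each character onto (Taxon 8,(((Taxon 9,Taxon 5),Taxon 2),Taxon 6)) (rooted by Outgroup) and count the minimum state changes it requires (Fitch parsimony):
C1: 2; C2: 1; C3: 1; C4: 1; C5: 1; C6: 2.
Total tree length = 8.

8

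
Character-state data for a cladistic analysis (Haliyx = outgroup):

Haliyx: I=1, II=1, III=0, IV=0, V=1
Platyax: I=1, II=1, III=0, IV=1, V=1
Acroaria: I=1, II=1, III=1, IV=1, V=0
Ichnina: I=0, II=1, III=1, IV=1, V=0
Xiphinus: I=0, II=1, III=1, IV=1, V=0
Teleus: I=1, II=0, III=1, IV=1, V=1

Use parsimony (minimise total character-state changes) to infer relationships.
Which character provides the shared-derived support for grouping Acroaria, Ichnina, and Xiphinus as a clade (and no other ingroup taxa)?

V

Character polarity is set by the outgroup: the derived state is whichever differs from the outgroup's state, so for I, II, V the derived state is '0', and for the remaining characters it is '1'.
I (derived state '0') is shared by Ichnina and Xiphinus — a synapomorphy uniting that clade.
II: derived state '0' in Teleus only — an autapomorphy, so it tells us nothing about relationships among taxa.
III: derived state '1' in Acroaria, Ichnina, Teleus, and Xiphinus only — synapomorphy for {Acroaria, Ichnina, Teleus, Xiphinus}.
All ingroup taxa share the derived state '1' for IV; it defines the ingroup but does not resolve relationships within it.
V: derived state '0' in Acroaria, Ichnina, and Xiphinus only — synapomorphy for {Acroaria, Ichnina, Xiphinus}.
Most parsimonious ingroup topology: (Platyax,((Acroaria,(Ichnina,Xiphinus)),Teleus)).
The clade {Acroaria, Ichnina, Xiphinus} is supported by V: its derived state '0' occurs in exactly those taxa and in no other taxon (including the outgroup).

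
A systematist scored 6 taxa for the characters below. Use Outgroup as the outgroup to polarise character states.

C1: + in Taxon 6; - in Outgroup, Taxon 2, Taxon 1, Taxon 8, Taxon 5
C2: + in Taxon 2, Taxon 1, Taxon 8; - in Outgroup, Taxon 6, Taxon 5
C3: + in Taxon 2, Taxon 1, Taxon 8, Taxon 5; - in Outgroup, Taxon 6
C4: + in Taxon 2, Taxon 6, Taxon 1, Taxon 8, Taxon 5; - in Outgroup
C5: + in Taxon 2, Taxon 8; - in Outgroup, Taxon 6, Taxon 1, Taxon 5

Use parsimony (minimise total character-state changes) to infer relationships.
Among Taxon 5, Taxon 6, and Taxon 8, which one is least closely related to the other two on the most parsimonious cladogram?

Taxon 6

The outgroup has state '-' for every character, so '+' is the derived state throughout.
C1 (derived state '+') is unique to Taxon 6 (autapomorphy; uninformative for grouping).
Only Taxon 1, Taxon 2, and Taxon 8 show the derived state '+' for C2, supporting them as a clade.
C3 (derived state '+') is shared by Taxon 1, Taxon 2, Taxon 5, and Taxon 8 — a synapomorphy uniting that clade.
C4 (derived state '+') is shared by all ingroup taxa — unites the whole ingroup.
C5 (derived state '+') is shared by Taxon 2 and Taxon 8 — a synapomorphy uniting that clade.
Most parsimonious ingroup topology: ((((Taxon 2,Taxon 8),Taxon 1),Taxon 5),Taxon 6).
Taxon 5 and Taxon 8 share a more recent common ancestor with each other than either does with Taxon 6, so Taxon 6 is the least closely related of the three.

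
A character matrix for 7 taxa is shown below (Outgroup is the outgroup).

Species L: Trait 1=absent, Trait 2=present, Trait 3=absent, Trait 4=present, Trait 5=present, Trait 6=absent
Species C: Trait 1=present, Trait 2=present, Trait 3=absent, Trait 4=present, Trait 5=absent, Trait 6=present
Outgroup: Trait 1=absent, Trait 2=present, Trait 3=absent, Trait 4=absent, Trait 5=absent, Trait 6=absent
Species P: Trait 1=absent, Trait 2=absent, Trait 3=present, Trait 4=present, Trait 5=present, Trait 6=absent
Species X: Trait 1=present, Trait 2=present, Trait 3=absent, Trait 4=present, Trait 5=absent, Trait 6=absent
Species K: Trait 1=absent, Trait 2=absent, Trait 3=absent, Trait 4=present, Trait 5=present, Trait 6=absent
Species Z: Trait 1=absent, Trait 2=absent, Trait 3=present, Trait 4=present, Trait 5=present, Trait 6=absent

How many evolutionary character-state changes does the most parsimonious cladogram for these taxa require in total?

Character polarity is set by the outgroup: the derived state is whichever differs from the outgroup's state, so for Trait 2 the derived state is 'absent', and for the remaining characters it is 'present'.
Trait 1: derived state 'present' in Species C and Species X only — synapomorphy for {Species C, Species X}.
Only Species K, Species P, and Species Z show the derived state 'absent' for Trait 2, supporting them as a clade.
Trait 3: derived state 'present' in Species P and Species Z only — synapomorphy for {Species P, Species Z}.
Trait 4 (derived state 'present') is shared by all ingroup taxa — unites the whole ingroup.
Trait 5 (derived state 'present') is shared by Species K, Species L, Species P, and Species Z — a synapomorphy uniting that clade.
Trait 6 (derived state 'present') is unique to Species C (autapomorphy; uninformative for grouping).
Most parsimonious ingroup topology: ((((Species P,Species Z),Species K),Species L),(Species C,Species X)).
Changes per character on this tree: Trait 1: 1; Trait 2: 1; Trait 3: 1; Trait 4: 1; Trait 5: 1; Trait 6: 1.
Total = 6.

6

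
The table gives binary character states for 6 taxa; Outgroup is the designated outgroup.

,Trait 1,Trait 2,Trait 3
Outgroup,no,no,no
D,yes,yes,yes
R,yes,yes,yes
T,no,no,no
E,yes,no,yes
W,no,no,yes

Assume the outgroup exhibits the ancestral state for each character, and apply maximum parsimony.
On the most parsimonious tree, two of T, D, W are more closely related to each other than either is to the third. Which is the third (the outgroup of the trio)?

The outgroup has state 'no' for every character, so 'yes' is the derived state throughout.
Only D, E, and R show the derived state 'yes' for Trait 1, supporting them as a clade.
Only D and R show the derived state 'yes' for Trait 2, supporting them as a clade.
Trait 3 (derived state 'yes') is shared by D, E, R, and W — a synapomorphy uniting that clade.
Most parsimonious ingroup topology: ((((D,R),E),W),T).
W and D share a more recent common ancestor with each other than either does with T, so T is the least closely related of the three.

T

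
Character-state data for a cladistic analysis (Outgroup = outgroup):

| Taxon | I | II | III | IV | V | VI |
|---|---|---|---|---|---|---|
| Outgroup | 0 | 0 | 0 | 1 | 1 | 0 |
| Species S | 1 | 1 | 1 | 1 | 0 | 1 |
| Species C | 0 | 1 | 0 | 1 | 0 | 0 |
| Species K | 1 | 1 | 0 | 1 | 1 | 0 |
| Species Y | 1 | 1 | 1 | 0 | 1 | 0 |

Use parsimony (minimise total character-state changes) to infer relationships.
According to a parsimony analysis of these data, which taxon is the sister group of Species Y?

Character polarity is set by the outgroup: the derived state is whichever differs from the outgroup's state, so for IV, V the derived state is '0', and for the remaining characters it is '1'.
Only Species K, Species S, and Species Y show the derived state '1' for I, supporting them as a clade.
All ingroup taxa share the derived state '1' for II; it defines the ingroup but does not resolve relationships within it.
Only Species S and Species Y show the derived state '1' for III, supporting them as a clade.
IV (derived state '0') is unique to Species Y (autapomorphy; uninformative for grouping).
V groups Species C and Species S, which is incompatible with the clades supported by the remaining characters; treating it as convergent (homoplasy) costs fewer steps than any alternative tree.
VI: derived state '1' in Species S only — an autapomorphy, so it tells us nothing about relationships among taxa.
Most parsimonious ingroup topology: (((Species S,Species Y),Species K),Species C).
Species Y and Species S form a cherry on this tree, so they are sister taxa.

Species S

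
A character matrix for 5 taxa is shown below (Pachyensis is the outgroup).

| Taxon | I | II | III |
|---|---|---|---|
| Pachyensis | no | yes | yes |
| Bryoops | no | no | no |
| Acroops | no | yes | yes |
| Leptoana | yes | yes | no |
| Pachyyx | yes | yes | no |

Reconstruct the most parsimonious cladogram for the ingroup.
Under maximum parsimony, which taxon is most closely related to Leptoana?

Pachyyx

Character polarity is set by the outgroup: the derived state is whichever differs from the outgroup's state, so for II, III the derived state is 'no', and for the remaining characters it is 'yes'.
I: derived state 'yes' in Leptoana and Pachyyx only — synapomorphy for {Leptoana, Pachyyx}.
II (derived state 'no') is unique to Bryoops (autapomorphy; uninformative for grouping).
III: derived state 'no' in Bryoops, Leptoana, and Pachyyx only — synapomorphy for {Bryoops, Leptoana, Pachyyx}.
Most parsimonious ingroup topology: ((Bryoops,(Leptoana,Pachyyx)),Acroops).
Leptoana and Pachyyx form a cherry on this tree, so they are sister taxa.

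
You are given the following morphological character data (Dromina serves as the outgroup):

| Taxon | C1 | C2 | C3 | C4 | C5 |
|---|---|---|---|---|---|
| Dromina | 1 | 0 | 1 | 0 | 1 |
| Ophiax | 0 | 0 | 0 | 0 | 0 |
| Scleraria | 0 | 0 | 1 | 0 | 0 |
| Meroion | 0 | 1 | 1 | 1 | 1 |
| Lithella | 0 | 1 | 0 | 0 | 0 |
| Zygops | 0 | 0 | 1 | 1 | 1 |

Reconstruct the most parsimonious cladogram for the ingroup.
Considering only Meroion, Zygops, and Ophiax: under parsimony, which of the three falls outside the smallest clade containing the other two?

Ophiax

Character polarity is set by the outgroup: the derived state is whichever differs from the outgroup's state, so for C1, C3, C5 the derived state is '0', and for the remaining characters it is '1'.
C1 (derived state '0') is shared by all ingroup taxa — unites the whole ingroup.
C2 (state '1') occurs in Lithella and Meroion but conflicts with the nesting implied by the other characters — most parsimoniously interpreted as homoplasy.
Only Lithella and Ophiax show the derived state '0' for C3, supporting them as a clade.
Only Meroion and Zygops show the derived state '1' for C4, supporting them as a clade.
Only Lithella, Ophiax, and Scleraria show the derived state '0' for C5, supporting them as a clade.
Most parsimonious ingroup topology: (((Ophiax,Lithella),Scleraria),(Meroion,Zygops)).
Zygops and Meroion share a more recent common ancestor with each other than either does with Ophiax, so Ophiax is the least closely related of the three.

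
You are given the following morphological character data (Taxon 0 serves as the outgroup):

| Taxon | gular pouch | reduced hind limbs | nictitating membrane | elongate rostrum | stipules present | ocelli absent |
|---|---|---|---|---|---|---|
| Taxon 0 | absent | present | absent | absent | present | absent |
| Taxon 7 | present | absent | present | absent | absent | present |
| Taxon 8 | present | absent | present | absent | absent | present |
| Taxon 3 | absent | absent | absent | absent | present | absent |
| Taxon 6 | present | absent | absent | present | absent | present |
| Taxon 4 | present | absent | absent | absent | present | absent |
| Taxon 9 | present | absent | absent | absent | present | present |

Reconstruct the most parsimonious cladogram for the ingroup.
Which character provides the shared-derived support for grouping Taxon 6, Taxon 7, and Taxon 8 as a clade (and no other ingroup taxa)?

stipules present

Character polarity is set by the outgroup: the derived state is whichever differs from the outgroup's state, so for reduced hind limbs, stipules present the derived state is 'absent', and for the remaining characters it is 'present'.
Only Taxon 4, Taxon 6, Taxon 7, Taxon 8, and Taxon 9 show the derived state 'present' for gular pouch, supporting them as a clade.
All ingroup taxa share the derived state 'absent' for reduced hind limbs; it defines the ingroup but does not resolve relationships within it.
nictitating membrane: derived state 'present' in Taxon 7 and Taxon 8 only — synapomorphy for {Taxon 7, Taxon 8}.
elongate rostrum (derived state 'present') is unique to Taxon 6 (autapomorphy; uninformative for grouping).
Only Taxon 6, Taxon 7, and Taxon 8 show the derived state 'absent' for stipules present, supporting them as a clade.
ocelli absent (derived state 'present') is shared by Taxon 6, Taxon 7, Taxon 8, and Taxon 9 — a synapomorphy uniting that clade.
Most parsimonious ingroup topology: (((((Taxon 7,Taxon 8),Taxon 6),Taxon 9),Taxon 4),Taxon 3).
The clade {Taxon 6, Taxon 7, Taxon 8} is supported by stipules present: its derived state 'absent' occurs in exactly those taxa and in no other taxon (including the outgroup).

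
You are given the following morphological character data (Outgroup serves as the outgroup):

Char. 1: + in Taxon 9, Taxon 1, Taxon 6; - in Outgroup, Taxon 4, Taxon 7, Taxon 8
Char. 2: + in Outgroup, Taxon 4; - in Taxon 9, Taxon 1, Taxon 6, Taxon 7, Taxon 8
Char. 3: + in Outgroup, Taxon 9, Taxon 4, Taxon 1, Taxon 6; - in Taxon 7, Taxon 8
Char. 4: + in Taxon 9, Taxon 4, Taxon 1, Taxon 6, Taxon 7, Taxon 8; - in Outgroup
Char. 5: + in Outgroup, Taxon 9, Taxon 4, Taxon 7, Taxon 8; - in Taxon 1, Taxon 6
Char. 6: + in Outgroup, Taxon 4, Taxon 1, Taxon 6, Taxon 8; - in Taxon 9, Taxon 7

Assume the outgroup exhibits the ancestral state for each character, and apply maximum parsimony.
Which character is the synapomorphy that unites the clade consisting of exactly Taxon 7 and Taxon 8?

Char. 3

Character polarity is set by the outgroup: the derived state is whichever differs from the outgroup's state, so for Char. 2, Char. 3, Char. 5, Char. 6 the derived state is '-', and for the remaining characters it is '+'.
Char. 1: derived state '+' in Taxon 1, Taxon 6, and Taxon 9 only — synapomorphy for {Taxon 1, Taxon 6, Taxon 9}.
Char. 2: derived state '-' in Taxon 1, Taxon 6, Taxon 7, Taxon 8, and Taxon 9 only — synapomorphy for {Taxon 1, Taxon 6, Taxon 7, Taxon 8, Taxon 9}.
Char. 3: derived state '-' in Taxon 7 and Taxon 8 only — synapomorphy for {Taxon 7, Taxon 8}.
All ingroup taxa share the derived state '+' for Char. 4; it defines the ingroup but does not resolve relationships within it.
Char. 5: derived state '-' in Taxon 1 and Taxon 6 only — synapomorphy for {Taxon 1, Taxon 6}.
Char. 6 groups Taxon 7 and Taxon 9, which is incompatible with the clades supported by the remaining characters; treating it as convergent (homoplasy) costs fewer steps than any alternative tree.
Most parsimonious ingroup topology: (((Taxon 9,(Taxon 1,Taxon 6)),(Taxon 7,Taxon 8)),Taxon 4).
The clade {Taxon 7, Taxon 8} is supported by Char. 3: its derived state '-' occurs in exactly those taxa and in no other taxon (including the outgroup).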